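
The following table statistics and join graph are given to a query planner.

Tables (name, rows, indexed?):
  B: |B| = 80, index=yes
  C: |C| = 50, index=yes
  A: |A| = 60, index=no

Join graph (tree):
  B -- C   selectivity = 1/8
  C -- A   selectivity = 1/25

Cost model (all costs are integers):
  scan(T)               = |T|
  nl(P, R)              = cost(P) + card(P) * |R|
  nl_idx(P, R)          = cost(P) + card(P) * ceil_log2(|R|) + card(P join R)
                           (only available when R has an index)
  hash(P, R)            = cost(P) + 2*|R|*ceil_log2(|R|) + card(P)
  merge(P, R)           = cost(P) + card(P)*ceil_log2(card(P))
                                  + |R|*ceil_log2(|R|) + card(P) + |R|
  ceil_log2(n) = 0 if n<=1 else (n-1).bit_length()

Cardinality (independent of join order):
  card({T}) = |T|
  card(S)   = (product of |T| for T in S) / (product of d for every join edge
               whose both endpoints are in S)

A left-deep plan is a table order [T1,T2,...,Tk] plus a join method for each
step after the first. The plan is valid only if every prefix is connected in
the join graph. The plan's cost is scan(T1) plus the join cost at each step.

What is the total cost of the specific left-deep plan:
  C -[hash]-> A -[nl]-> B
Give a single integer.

step 1: scan C: cost=50, card=50
step 2: join A via hash
    card(P join A) = 50*60/(25) = 120
    cost = 50 + 2*60*6 + 50 = 820
step 3: join B via nl
    card(P join B) = 120*80/(8) = 1200
    cost = 820 + 120*80 = 10420

10420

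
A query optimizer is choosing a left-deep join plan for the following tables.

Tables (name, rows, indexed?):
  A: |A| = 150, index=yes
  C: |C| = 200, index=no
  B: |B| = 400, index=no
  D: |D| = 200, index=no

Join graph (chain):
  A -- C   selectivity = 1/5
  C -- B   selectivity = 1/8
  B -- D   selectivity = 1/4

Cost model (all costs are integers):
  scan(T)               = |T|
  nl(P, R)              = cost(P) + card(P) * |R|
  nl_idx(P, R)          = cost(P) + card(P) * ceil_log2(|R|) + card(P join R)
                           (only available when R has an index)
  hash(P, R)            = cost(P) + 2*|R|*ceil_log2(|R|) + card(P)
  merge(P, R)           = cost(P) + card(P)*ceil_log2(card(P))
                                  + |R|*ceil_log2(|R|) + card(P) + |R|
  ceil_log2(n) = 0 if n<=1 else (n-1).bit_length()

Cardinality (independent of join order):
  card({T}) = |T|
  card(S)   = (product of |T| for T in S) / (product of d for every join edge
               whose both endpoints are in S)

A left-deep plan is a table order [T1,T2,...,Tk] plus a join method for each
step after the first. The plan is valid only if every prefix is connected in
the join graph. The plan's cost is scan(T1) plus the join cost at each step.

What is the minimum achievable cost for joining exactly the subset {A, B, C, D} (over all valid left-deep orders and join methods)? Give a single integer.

319200

Selinger DP over subsets of {A,B,C,D}:
  {A}: scan cost=150, card=150
  {C}: scan cost=200, card=200
  {B}: scan cost=400, card=400
  {D}: scan cost=200, card=200
  {AC}: card=6000; try (A,hash)→2800, (C,merge)→3300, (A,merge)→3350, (C,hash)→3500, (A,nl_idx)→7800, (C,nl)→30150 …(+1); best=2800 via (A,hash)
  {BC}: card=10000; try (C,hash)→4000, (B,merge)→6000, (C,merge)→6200, (B,hash)→7600, (B,nl)→80200, (C,nl)→80400; best=4000 via (C,hash)
  {BD}: card=20000; try (D,hash)→4000, (B,merge)→6000, (D,merge)→6200, (B,hash)→7600, (B,nl)→80200, (D,nl)→80400; best=4000 via (D,hash)
  {ABC}: card=300000; try (B,hash)→16000, (A,hash)→16400, (B,merge)→90800, (A,merge)→155350, (A,nl_idx)→384000, (A,nl)→1504000 …(+1); best=16000 via (B,hash)
  {BCD}: card=500000; try (D,hash)→17200, (C,hash)→27200, (D,merge)→155800, (C,merge)→325800, (D,nl)→2004000, (C,nl)→4004000; best=17200 via (D,hash)
  {ABCD}: card=15000000; try (D,hash)→319200, (A,hash)→519600, (D,merge)→6017800, (A,merge)→10018550, (A,nl_idx)→19017200, (D,nl)→60016000 …(+1); best=319200 via (D,hash)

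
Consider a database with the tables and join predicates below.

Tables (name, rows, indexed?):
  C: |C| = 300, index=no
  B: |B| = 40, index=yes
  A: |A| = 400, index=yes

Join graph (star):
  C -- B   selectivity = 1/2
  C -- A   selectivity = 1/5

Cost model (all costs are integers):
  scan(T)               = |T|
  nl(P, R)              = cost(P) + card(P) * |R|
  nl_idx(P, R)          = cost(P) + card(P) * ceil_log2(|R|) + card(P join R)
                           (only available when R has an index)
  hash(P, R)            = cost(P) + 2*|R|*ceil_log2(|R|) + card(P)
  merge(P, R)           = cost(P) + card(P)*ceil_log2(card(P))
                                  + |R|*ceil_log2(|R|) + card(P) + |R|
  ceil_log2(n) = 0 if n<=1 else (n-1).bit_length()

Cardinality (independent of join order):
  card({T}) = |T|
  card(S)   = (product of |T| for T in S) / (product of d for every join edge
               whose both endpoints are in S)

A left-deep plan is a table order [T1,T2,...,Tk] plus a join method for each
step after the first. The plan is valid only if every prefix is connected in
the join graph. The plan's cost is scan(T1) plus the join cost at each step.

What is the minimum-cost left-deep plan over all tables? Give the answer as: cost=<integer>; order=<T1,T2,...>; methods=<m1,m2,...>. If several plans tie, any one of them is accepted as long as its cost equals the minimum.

Selinger DP (subsets sized 1..n):
  {C}: scan cost=300, card=300
  {B}: scan cost=40, card=40
  {A}: scan cost=400, card=400
  {BC}: card=6000; try (B,hash)→1080, (C,merge)→3320, (B,merge)→3580, (C,hash)→5480, (B,nl_idx)→8100, (C,nl)→12040 …(+1); best=1080 via (B,hash)
  {AC}: card=24000; try (C,hash)→6200, (A,merge)→7300, (C,merge)→7400, (A,hash)→7800, (A,nl_idx)→27000, (A,nl)→120300 …(+1); best=6200 via (C,hash)
  {ABC}: card=480000; try (A,hash)→14280, (B,hash)→30680, (A,merge)→89080, (B,merge)→390480, (A,nl_idx)→535080, (B,nl_idx)→630200 …(+2); best=14280 via (A,hash)

cost=14280; order=C,B,A; methods=hash,hash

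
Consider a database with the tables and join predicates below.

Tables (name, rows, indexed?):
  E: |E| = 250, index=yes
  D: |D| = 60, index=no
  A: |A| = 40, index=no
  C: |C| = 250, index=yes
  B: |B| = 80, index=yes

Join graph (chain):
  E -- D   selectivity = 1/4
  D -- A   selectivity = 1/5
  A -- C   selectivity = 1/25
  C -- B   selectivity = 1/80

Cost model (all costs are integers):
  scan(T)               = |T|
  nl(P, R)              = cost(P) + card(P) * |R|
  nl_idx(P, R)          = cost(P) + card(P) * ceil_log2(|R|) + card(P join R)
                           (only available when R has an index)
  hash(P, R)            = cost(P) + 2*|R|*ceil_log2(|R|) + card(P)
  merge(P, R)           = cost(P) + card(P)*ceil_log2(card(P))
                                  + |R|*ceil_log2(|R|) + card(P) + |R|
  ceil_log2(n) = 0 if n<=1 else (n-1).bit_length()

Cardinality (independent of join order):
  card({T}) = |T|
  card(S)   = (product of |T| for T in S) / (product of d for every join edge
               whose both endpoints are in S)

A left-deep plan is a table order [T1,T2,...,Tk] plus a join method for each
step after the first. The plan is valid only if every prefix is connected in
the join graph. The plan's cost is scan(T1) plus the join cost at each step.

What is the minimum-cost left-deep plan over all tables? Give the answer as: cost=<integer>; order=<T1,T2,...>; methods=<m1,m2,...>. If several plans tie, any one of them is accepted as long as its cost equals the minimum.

Selinger DP (subsets sized 1..n):
  {E}: scan cost=250, card=250
  {D}: scan cost=60, card=60
  {A}: scan cost=40, card=40
  {C}: scan cost=250, card=250
  {B}: scan cost=80, card=80
  {DE}: card=3750; try (D,hash)→1220, (E,merge)→2730, (D,merge)→2920, (E,hash)→4120, (E,nl_idx)→4290, (E,nl)→15060 …(+1); best=1220 via (D,hash)
  {AD}: card=480; try (A,hash)→600, (D,merge)→740, (A,merge)→760, (D,hash)→800, (D,nl)→2440, (A,nl)→2460; best=600 via (A,hash)
  {AC}: card=400; try (C,nl_idx)→760, (A,hash)→980, (C,merge)→2570, (A,merge)→2780, (C,hash)→4080, (C,nl)→10040 …(+1); best=760 via (C,nl_idx)
  {BC}: card=250; try (C,nl_idx)→970, (B,hash)→1620, (B,nl_idx)→2250, (C,merge)→2970, (B,merge)→3140, (C,hash)→4160 …(+2); best=970 via (C,nl_idx)
  {ADE}: card=30000; try (E,hash)→5080, (A,hash)→5450, (E,merge)→7650, (E,nl_idx)→34440, (A,merge)→50250, (E,nl)→120600 …(+1); best=5080 via (E,hash)
  {ACD}: card=4800; try (D,hash)→1880, (C,hash)→5080, (D,merge)→5180, (C,merge)→7650, (C,nl_idx)→9240, (D,nl)→24760 …(+1); best=1880 via (D,hash)
  {ABC}: card=400; try (A,hash)→1700, (B,hash)→2280, (A,merge)→3500, (B,nl_idx)→3960, (B,merge)→5400, (A,nl)→10970 …(+1); best=1700 via (A,hash)
  {ACDE}: card=300000; try (E,hash)→10680, (C,hash)→39080, (E,merge)→71330, (E,nl_idx)→340280, (C,merge)→487330, (C,nl_idx)→545080 …(+2); best=10680 via (E,hash)
  {ABCD}: card=4800; try (D,hash)→2820, (D,merge)→6120, (B,hash)→7800, (D,nl)→25700, (B,nl_idx)→40280, (B,merge)→69720 …(+1); best=2820 via (D,hash)
  {ABCDE}: card=300000; try (E,hash)→11620, (E,merge)→72270, (B,hash)→311800, (E,nl_idx)→341220, (E,nl)→1202820, (B,nl_idx)→2410680 …(+2); best=11620 via (E,hash)

cost=11620; order=B,C,A,D,E; methods=nl_idx,hash,hash,hash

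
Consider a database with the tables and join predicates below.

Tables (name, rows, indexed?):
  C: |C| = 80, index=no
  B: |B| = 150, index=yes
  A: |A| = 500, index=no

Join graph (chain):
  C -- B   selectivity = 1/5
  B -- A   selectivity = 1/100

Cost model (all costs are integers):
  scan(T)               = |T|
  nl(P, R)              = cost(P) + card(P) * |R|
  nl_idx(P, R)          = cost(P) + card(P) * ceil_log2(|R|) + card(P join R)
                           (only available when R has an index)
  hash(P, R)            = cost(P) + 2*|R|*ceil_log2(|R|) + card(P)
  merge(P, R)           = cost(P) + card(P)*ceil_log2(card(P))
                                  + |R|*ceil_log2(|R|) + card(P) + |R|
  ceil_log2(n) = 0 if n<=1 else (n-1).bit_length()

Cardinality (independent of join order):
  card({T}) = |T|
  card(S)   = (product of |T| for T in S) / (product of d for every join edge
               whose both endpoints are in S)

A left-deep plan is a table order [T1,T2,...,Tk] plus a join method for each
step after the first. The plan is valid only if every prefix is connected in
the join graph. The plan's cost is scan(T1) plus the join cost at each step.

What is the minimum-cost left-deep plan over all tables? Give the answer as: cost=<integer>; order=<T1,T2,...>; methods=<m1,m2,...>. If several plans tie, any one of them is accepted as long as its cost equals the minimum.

Selinger DP (subsets sized 1..n):
  {C}: scan cost=80, card=80
  {B}: scan cost=150, card=150
  {A}: scan cost=500, card=500
  {BC}: card=2400; try (C,hash)→1420, (B,merge)→2070, (C,merge)→2140, (B,hash)→2560, (B,nl_idx)→3120, (B,nl)→12080 …(+1); best=1420 via (C,hash)
  {AB}: card=750; try (B,hash)→3400, (B,nl_idx)→5250, (A,merge)→6500, (B,merge)→6850, (A,hash)→9300, (A,nl)→75150 …(+1); best=3400 via (B,hash)
  {ABC}: card=12000; try (C,hash)→5270, (C,merge)→12290, (A,hash)→12820, (A,merge)→37620, (C,nl)→63400, (A,nl)→1201420; best=5270 via (C,hash)

cost=5270; order=A,B,C; methods=hash,hash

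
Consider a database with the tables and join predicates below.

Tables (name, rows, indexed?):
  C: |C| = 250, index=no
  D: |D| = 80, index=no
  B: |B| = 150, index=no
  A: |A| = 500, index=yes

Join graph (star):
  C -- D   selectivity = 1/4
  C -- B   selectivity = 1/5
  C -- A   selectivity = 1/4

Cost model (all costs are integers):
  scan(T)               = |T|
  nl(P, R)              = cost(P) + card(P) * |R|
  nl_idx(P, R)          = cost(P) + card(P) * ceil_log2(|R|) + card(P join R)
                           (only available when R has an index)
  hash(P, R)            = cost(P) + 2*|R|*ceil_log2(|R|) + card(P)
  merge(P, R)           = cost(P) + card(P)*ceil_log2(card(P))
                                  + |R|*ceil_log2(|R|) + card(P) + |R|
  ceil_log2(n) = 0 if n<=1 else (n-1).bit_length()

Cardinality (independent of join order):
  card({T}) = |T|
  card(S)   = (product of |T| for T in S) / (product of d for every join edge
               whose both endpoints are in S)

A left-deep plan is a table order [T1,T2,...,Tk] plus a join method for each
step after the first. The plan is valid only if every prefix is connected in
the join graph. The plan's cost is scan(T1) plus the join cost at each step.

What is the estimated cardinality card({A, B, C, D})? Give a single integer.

Tables in S: A(500), B(150), C(250), D(80)
Edges inside S: C-D(d=4), C-B(d=5), C-A(d=4)
numerator = 500 * 150 * 250 * 80 = 1500000000
denominator = 4 * 5 * 4 = 80
card(S) = 1500000000 / 80 = 18750000

18750000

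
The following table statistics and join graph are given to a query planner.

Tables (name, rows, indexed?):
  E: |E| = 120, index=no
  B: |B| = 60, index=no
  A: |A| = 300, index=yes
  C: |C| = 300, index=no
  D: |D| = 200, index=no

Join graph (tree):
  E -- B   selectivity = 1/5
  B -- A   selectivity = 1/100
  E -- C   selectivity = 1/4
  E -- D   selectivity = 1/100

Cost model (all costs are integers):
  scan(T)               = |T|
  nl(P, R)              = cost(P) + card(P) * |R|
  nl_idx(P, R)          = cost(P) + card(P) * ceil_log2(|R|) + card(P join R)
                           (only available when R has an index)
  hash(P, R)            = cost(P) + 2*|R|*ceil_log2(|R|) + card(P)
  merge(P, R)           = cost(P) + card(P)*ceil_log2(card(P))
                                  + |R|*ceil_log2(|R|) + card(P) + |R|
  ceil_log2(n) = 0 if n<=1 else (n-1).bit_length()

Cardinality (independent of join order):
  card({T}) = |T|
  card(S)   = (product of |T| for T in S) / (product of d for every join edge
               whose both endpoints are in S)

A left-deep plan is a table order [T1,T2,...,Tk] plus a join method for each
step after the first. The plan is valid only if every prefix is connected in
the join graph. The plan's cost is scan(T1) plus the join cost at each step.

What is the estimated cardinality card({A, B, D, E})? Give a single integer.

8640

Tables in S: A(300), B(60), D(200), E(120)
Edges inside S: E-B(d=5), B-A(d=100), E-D(d=100)
numerator = 300 * 60 * 200 * 120 = 432000000
denominator = 5 * 100 * 100 = 50000
card(S) = 432000000 / 50000 = 8640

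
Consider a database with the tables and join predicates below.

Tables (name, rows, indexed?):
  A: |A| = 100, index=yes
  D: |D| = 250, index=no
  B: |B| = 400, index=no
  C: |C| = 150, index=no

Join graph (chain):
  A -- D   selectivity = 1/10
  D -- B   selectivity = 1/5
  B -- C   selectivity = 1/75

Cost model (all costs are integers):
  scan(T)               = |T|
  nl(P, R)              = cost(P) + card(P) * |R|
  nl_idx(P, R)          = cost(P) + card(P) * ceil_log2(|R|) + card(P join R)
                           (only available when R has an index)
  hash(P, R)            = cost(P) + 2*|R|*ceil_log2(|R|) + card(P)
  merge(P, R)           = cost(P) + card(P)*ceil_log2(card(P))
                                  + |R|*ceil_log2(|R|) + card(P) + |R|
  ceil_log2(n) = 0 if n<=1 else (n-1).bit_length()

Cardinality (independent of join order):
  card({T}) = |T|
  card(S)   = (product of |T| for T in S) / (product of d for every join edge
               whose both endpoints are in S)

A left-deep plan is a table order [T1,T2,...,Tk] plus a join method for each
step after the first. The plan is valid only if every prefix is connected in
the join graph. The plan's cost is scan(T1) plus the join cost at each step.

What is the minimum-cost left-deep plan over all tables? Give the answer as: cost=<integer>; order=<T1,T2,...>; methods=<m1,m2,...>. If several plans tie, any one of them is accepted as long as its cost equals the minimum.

cost=49400; order=B,C,D,A; methods=hash,hash,hash

Selinger DP (subsets sized 1..n):
  {A}: scan cost=100, card=100
  {D}: scan cost=250, card=250
  {B}: scan cost=400, card=400
  {C}: scan cost=150, card=150
  {AD}: card=2500; try (A,hash)→1900, (D,merge)→3150, (A,merge)→3300, (D,hash)→4200, (A,nl_idx)→4500, (D,nl)→25100 …(+1); best=1900 via (A,hash)
  {BD}: card=20000; try (D,hash)→4800, (B,merge)→6500, (D,merge)→6650, (B,hash)→7700, (B,nl)→100250, (D,nl)→100400; best=4800 via (D,hash)
  {BC}: card=800; try (C,hash)→3200, (B,merge)→5500, (C,merge)→5750, (B,hash)→7500, (B,nl)→60150, (C,nl)→60400; best=3200 via (C,hash)
  {ABD}: card=200000; try (B,hash)→11600, (A,hash)→26200, (B,merge)→38400, (A,merge)→325600, (A,nl_idx)→344800, (B,nl)→1001900 …(+1); best=11600 via (B,hash)
  {BCD}: card=40000; try (D,hash)→8000, (D,merge)→14250, (C,hash)→27200, (D,nl)→203200, (C,merge)→326150, (C,nl)→3004800; best=8000 via (D,hash)
  {ABCD}: card=400000; try (A,hash)→49400, (C,hash)→214000, (A,nl_idx)→688000, (A,merge)→688800, (C,merge)→3812950, (A,nl)→4008000 …(+1); best=49400 via (A,hash)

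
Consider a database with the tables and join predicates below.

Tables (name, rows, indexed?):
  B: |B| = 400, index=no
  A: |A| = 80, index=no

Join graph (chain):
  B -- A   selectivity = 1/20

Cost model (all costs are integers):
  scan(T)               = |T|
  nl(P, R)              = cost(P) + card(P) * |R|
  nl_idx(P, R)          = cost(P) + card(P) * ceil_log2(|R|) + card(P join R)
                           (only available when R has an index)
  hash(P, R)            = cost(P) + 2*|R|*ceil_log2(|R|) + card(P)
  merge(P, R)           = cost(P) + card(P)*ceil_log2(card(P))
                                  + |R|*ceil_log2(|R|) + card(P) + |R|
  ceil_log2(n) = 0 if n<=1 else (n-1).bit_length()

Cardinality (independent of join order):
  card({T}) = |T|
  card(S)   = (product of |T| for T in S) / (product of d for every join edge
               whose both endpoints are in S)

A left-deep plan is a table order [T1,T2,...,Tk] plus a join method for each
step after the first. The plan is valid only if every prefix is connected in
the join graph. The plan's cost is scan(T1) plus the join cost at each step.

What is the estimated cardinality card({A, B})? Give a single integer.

1600

Tables in S: A(80), B(400)
Edges inside S: B-A(d=20)
numerator = 80 * 400 = 32000
denominator = 20 = 20
card(S) = 32000 / 20 = 1600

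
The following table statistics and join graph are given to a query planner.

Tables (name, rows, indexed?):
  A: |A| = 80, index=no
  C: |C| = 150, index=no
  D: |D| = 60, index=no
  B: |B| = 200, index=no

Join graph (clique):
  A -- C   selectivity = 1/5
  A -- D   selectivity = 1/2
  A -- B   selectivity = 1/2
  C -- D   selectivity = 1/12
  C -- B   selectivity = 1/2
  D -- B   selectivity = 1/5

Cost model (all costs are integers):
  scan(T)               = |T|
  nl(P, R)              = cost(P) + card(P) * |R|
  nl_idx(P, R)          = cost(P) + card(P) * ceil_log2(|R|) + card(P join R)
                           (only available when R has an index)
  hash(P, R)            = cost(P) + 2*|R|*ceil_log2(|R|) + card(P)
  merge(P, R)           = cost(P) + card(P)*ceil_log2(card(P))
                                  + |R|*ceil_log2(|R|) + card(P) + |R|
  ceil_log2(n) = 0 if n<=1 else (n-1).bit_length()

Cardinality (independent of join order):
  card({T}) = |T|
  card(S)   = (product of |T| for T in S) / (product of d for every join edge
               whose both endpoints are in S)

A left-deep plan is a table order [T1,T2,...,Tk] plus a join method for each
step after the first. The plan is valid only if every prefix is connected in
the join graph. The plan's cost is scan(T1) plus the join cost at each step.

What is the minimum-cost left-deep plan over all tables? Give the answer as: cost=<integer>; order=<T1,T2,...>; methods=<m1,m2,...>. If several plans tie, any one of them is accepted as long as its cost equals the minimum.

Selinger DP (subsets sized 1..n):
  {A}: scan cost=80, card=80
  {C}: scan cost=150, card=150
  {D}: scan cost=60, card=60
  {B}: scan cost=200, card=200
  {AC}: card=2400; try (A,hash)→1420, (C,merge)→2070, (A,merge)→2140, (C,hash)→2560, (C,nl)→12080, (A,nl)→12150; best=1420 via (A,hash)
  {AD}: card=2400; try (D,hash)→880, (A,merge)→1120, (D,merge)→1140, (A,hash)→1240, (A,nl)→4860, (D,nl)→4880; best=880 via (D,hash)
  {AB}: card=8000; try (A,hash)→1520, (B,merge)→2520, (A,merge)→2640, (B,hash)→3360, (B,nl)→16080, (A,nl)→16200; best=1520 via (A,hash)
  {CD}: card=750; try (D,hash)→1020, (C,merge)→1830, (D,merge)→1920, (C,hash)→2520, (C,nl)→9060, (D,nl)→9150; best=1020 via (D,hash)
  {BC}: card=15000; try (C,hash)→2800, (B,merge)→3300, (C,merge)→3350, (B,hash)→3500, (B,nl)→30150, (C,nl)→30200; best=2800 via (C,hash)
  {BD}: card=2400; try (D,hash)→1120, (B,merge)→2280, (D,merge)→2420, (B,hash)→3320, (B,nl)→12060, (D,nl)→12200; best=1120 via (D,hash)
  {ACD}: card=6000; try (A,hash)→2890, (D,hash)→4540, (C,hash)→5680, (A,merge)→9910, (D,merge)→33040, (C,merge)→33430 …(+3); best=2890 via (A,hash)
  {ABC}: card=120000; try (B,hash)→7020, (C,hash)→11920, (A,hash)→18920, (B,merge)→34420, (C,merge)→114870, (A,merge)→228440 …(+3); best=7020 via (B,hash)
  {ABD}: card=48000; try (A,hash)→4640, (B,hash)→6480, (D,hash)→10240, (A,merge)→32960, (B,merge)→33880, (D,merge)→113940 …(+3); best=4640 via (A,hash)
  {BCD}: card=15000; try (B,hash)→4970, (C,hash)→5920, (B,merge)→11070, (D,hash)→18520, (C,merge)→33670, (B,nl)→151020 …(+3); best=4970 via (B,hash)
  {ABCD}: card=60000; try (B,hash)→12090, (A,hash)→21090, (C,hash)→55040, (B,merge)→88690, (D,hash)→127740, (A,merge)→230610 …(+6); best=12090 via (B,hash)

cost=12090; order=C,D,A,B; methods=hash,hash,hash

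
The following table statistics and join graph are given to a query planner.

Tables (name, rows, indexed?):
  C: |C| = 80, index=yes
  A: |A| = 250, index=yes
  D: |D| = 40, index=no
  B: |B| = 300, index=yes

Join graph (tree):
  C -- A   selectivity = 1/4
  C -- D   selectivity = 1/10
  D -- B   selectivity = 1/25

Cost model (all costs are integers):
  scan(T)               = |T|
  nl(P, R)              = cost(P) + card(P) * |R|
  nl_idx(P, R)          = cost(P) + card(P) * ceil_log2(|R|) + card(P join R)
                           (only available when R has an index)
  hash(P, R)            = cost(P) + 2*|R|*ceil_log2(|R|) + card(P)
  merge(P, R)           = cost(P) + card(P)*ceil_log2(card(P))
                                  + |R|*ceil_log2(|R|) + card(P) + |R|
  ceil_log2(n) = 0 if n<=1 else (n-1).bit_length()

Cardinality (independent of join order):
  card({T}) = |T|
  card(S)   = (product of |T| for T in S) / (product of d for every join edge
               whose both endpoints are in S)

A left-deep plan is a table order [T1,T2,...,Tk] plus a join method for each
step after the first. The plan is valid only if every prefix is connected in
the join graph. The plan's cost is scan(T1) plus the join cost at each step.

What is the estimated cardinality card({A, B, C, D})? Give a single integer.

Tables in S: A(250), B(300), C(80), D(40)
Edges inside S: C-A(d=4), C-D(d=10), D-B(d=25)
numerator = 250 * 300 * 80 * 40 = 240000000
denominator = 4 * 10 * 25 = 1000
card(S) = 240000000 / 1000 = 240000

240000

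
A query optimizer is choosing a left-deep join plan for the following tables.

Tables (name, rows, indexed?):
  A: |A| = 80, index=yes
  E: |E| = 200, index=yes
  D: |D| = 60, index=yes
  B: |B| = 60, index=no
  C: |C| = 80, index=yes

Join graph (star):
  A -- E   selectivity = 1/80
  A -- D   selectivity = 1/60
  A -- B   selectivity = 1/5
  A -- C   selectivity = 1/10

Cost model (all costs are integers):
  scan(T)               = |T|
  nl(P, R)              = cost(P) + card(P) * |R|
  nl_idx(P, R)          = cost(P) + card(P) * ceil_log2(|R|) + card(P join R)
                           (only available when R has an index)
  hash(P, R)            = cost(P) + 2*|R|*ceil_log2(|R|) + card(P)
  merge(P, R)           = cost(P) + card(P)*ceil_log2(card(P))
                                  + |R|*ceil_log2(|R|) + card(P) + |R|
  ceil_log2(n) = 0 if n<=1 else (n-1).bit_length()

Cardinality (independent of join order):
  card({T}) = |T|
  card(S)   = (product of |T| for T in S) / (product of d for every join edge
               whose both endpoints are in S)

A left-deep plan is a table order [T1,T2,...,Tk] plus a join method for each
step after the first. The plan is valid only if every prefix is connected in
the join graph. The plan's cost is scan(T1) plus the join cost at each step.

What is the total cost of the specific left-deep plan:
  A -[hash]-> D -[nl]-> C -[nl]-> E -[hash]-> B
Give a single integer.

step 1: scan A: cost=80, card=80
step 2: join D via hash
    card(P join D) = 80*60/(60) = 80
    cost = 80 + 2*60*6 + 80 = 880
step 3: join C via nl
    card(P join C) = 80*80/(10) = 640
    cost = 880 + 80*80 = 7280
step 4: join E via nl
    card(P join E) = 640*200/(80) = 1600
    cost = 7280 + 640*200 = 135280
step 5: join B via hash
    card(P join B) = 1600*60/(5) = 19200
    cost = 135280 + 2*60*6 + 1600 = 137600

137600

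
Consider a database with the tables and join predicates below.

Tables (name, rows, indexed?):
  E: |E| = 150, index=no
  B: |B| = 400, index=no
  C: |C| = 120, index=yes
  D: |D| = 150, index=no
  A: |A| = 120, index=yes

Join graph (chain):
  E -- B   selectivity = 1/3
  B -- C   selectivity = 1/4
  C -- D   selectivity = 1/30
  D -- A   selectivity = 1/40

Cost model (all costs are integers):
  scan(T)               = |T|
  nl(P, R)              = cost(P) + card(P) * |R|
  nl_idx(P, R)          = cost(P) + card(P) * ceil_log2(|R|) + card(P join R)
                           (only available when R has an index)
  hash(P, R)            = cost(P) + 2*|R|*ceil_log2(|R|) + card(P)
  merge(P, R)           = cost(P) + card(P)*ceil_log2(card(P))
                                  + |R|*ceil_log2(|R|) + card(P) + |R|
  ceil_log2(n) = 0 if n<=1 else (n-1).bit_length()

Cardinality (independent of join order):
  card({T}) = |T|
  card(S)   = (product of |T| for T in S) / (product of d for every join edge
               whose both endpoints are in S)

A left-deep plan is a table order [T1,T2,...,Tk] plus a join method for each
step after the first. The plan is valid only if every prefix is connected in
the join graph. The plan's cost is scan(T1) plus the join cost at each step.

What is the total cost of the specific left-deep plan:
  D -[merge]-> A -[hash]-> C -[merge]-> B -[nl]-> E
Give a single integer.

27030190

step 1: scan D: cost=150, card=150
step 2: join A via merge
    card(P join A) = 150*120/(40) = 450
    cost = 150 + 150*8 + 120*7 + 150 + 120 = 2460
step 3: join C via hash
    card(P join C) = 450*120/(30) = 1800
    cost = 2460 + 2*120*7 + 450 = 4590
step 4: join B via merge
    card(P join B) = 1800*400/(4) = 180000
    cost = 4590 + 1800*11 + 400*9 + 1800 + 400 = 30190
step 5: join E via nl
    card(P join E) = 180000*150/(3) = 9000000
    cost = 30190 + 180000*150 = 27030190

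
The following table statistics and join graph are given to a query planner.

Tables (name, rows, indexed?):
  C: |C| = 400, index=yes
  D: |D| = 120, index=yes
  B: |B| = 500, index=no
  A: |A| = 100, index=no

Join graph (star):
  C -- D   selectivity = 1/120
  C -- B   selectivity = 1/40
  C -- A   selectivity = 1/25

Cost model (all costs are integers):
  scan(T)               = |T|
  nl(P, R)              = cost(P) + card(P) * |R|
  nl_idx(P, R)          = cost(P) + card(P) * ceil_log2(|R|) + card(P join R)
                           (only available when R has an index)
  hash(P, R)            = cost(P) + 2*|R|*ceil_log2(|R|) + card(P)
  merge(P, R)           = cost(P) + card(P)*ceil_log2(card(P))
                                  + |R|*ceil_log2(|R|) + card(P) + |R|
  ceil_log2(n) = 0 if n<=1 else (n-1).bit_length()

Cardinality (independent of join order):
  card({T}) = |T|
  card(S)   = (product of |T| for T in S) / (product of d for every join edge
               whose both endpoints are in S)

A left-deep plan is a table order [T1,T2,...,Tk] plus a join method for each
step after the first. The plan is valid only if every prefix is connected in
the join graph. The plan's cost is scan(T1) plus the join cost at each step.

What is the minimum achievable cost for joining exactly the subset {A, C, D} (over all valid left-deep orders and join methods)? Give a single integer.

3400

Selinger DP over subsets of {A,C,D}:
  {C}: scan cost=400, card=400
  {D}: scan cost=120, card=120
  {A}: scan cost=100, card=100
  {CD}: card=400; try (C,nl_idx)→1600, (D,hash)→2480, (D,nl_idx)→3600, (C,merge)→5080, (D,merge)→5360, (C,hash)→7440 …(+2); best=1600 via (C,nl_idx)
  {AC}: card=1600; try (A,hash)→2200, (C,nl_idx)→2600, (C,merge)→4900, (A,merge)→5200, (C,hash)→7400, (C,nl)→40100 …(+1); best=2200 via (A,hash)
  {ACD}: card=1600; try (A,hash)→3400, (D,hash)→5480, (A,merge)→6400, (D,nl_idx)→15000, (D,merge)→22360, (A,nl)→41600 …(+1); best=3400 via (A,hash)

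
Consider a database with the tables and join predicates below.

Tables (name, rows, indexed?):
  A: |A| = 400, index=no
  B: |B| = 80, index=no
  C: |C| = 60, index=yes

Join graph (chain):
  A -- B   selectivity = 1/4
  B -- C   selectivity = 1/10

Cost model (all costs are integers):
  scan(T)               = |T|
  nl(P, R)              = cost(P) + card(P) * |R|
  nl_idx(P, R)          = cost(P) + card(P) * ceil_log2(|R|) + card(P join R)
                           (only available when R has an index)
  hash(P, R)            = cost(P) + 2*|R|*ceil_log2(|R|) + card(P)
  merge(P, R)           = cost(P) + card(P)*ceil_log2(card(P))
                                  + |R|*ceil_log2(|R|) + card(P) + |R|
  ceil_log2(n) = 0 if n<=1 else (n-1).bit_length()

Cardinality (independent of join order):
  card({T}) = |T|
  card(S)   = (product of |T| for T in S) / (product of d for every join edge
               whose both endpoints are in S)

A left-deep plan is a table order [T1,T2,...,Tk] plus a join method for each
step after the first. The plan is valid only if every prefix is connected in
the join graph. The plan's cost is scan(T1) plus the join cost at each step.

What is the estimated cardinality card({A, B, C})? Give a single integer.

48000

Tables in S: A(400), B(80), C(60)
Edges inside S: A-B(d=4), B-C(d=10)
numerator = 400 * 80 * 60 = 1920000
denominator = 4 * 10 = 40
card(S) = 1920000 / 40 = 48000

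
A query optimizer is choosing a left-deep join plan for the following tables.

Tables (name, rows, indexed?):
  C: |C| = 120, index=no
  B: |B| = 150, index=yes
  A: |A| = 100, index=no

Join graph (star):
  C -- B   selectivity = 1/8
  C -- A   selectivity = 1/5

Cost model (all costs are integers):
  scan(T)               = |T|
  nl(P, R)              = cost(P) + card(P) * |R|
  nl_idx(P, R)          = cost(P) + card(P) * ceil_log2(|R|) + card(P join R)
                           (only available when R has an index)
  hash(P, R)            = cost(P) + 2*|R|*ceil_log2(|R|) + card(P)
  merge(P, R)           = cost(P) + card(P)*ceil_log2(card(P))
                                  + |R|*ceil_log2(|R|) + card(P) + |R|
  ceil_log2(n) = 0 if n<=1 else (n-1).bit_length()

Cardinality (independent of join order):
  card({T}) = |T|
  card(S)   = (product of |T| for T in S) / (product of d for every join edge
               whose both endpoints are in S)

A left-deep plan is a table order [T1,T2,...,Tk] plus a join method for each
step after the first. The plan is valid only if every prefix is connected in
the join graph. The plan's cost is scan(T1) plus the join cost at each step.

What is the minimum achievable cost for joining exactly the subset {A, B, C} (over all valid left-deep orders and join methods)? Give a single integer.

5630

Selinger DP over subsets of {A,B,C}:
  {C}: scan cost=120, card=120
  {B}: scan cost=150, card=150
  {A}: scan cost=100, card=100
  {BC}: card=2250; try (C,hash)→1980, (B,merge)→2430, (C,merge)→2460, (B,hash)→2640, (B,nl_idx)→3330, (B,nl)→18120 …(+1); best=1980 via (C,hash)
  {AC}: card=2400; try (A,hash)→1640, (C,merge)→1860, (C,hash)→1880, (A,merge)→1880, (C,nl)→12100, (A,nl)→12120; best=1640 via (A,hash)
  {ABC}: card=45000; try (A,hash)→5630, (B,hash)→6440, (A,merge)→32030, (B,merge)→34190, (B,nl_idx)→65840, (A,nl)→226980 …(+1); best=5630 via (A,hash)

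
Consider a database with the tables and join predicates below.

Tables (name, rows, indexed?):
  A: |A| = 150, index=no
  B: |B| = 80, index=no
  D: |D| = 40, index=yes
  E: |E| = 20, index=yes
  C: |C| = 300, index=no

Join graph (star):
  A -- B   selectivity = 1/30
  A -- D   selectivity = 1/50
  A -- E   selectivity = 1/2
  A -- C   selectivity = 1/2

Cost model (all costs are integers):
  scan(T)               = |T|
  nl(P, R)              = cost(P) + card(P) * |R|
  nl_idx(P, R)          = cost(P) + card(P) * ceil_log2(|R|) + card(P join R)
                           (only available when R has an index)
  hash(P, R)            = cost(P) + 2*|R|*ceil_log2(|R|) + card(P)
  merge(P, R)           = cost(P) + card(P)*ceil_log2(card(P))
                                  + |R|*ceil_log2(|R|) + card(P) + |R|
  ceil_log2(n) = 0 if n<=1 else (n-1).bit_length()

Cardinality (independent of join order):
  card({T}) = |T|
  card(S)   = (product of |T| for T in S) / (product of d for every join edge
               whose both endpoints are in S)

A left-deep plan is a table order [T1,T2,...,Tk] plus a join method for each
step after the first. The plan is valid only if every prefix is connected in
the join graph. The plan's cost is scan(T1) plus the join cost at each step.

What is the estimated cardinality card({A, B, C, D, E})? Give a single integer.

480000

Tables in S: A(150), B(80), C(300), D(40), E(20)
Edges inside S: A-B(d=30), A-D(d=50), A-E(d=2), A-C(d=2)
numerator = 150 * 80 * 300 * 40 * 20 = 2880000000
denominator = 30 * 50 * 2 * 2 = 6000
card(S) = 2880000000 / 6000 = 480000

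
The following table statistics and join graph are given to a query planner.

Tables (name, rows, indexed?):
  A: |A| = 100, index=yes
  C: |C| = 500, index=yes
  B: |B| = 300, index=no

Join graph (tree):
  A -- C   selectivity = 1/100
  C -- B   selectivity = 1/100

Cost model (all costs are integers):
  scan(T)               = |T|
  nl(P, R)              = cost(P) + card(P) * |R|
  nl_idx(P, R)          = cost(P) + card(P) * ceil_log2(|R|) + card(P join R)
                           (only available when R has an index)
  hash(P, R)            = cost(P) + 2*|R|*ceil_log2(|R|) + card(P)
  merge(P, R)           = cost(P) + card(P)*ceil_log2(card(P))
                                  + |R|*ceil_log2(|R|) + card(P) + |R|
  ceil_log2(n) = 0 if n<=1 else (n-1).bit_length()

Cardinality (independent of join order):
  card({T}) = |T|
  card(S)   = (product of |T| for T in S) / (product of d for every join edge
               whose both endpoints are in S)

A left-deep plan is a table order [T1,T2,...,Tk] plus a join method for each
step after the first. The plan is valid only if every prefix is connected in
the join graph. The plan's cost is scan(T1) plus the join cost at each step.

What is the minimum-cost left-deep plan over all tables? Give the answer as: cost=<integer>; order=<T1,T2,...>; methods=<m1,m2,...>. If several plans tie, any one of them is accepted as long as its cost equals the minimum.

Selinger DP (subsets sized 1..n):
  {A}: scan cost=100, card=100
  {C}: scan cost=500, card=500
  {B}: scan cost=300, card=300
  {AC}: card=500; try (C,nl_idx)→1500, (A,hash)→2400, (A,nl_idx)→4500, (C,merge)→5900, (A,merge)→6300, (C,hash)→9200 …(+2); best=1500 via (C,nl_idx)
  {BC}: card=1500; try (C,nl_idx)→4500, (B,hash)→6400, (C,merge)→8300, (B,merge)→8500, (C,hash)→9600, (C,nl)→150300 …(+1); best=4500 via (C,nl_idx)
  {ABC}: card=1500; try (B,hash)→7400, (A,hash)→7400, (B,merge)→9500, (A,nl_idx)→16500, (A,merge)→23300, (B,nl)→151500 …(+1); best=7400 via (B,hash)

cost=7400; order=A,C,B; methods=nl_idx,hash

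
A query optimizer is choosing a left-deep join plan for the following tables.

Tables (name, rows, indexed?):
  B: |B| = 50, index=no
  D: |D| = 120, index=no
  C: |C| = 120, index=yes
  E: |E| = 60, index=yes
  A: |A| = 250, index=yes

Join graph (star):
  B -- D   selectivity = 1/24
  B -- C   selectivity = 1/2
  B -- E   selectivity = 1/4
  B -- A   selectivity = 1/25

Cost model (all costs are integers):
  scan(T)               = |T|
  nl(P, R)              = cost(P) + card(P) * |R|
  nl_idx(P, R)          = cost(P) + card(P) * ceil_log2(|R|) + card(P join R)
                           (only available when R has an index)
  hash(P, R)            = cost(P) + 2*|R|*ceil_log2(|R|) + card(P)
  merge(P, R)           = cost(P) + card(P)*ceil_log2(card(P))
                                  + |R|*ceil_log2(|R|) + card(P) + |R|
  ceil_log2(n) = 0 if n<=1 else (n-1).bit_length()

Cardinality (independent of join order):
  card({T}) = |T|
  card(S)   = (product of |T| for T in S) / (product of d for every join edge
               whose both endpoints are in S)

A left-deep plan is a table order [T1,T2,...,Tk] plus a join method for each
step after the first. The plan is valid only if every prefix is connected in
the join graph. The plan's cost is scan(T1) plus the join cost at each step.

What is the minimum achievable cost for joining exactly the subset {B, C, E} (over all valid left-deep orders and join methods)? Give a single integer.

Selinger DP over subsets of {B,C,E}:
  {B}: scan cost=50, card=50
  {C}: scan cost=120, card=120
  {E}: scan cost=60, card=60
  {BC}: card=3000; try (B,hash)→840, (C,merge)→1360, (B,merge)→1430, (C,hash)→1780, (C,nl_idx)→3400, (C,nl)→6050 …(+1); best=840 via (B,hash)
  {BE}: card=750; try (B,hash)→720, (E,hash)→820, (E,merge)→820, (B,merge)→830, (E,nl_idx)→1100, (E,nl)→3050 …(+1); best=720 via (B,hash)
  {BCE}: card=45000; try (C,hash)→3150, (E,hash)→4560, (C,merge)→9930, (E,merge)→40260, (C,nl_idx)→50970, (E,nl_idx)→63840 …(+2); best=3150 via (C,hash)

3150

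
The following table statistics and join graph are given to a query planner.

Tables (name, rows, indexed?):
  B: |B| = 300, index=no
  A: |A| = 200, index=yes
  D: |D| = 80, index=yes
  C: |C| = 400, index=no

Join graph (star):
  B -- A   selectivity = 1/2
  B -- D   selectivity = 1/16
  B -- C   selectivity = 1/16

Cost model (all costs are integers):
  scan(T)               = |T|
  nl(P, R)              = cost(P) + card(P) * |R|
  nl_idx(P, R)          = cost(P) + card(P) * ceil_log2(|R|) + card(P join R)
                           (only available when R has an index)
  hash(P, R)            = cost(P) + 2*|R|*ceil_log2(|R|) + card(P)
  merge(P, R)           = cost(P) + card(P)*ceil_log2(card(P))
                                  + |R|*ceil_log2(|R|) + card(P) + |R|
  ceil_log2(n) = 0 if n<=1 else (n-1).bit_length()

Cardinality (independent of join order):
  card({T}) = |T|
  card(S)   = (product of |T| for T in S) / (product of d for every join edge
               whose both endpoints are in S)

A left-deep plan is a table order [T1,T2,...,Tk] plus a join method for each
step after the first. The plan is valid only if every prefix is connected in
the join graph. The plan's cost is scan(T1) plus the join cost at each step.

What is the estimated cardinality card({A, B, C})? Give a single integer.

750000

Tables in S: A(200), B(300), C(400)
Edges inside S: B-A(d=2), B-C(d=16)
numerator = 200 * 300 * 400 = 24000000
denominator = 2 * 16 = 32
card(S) = 24000000 / 32 = 750000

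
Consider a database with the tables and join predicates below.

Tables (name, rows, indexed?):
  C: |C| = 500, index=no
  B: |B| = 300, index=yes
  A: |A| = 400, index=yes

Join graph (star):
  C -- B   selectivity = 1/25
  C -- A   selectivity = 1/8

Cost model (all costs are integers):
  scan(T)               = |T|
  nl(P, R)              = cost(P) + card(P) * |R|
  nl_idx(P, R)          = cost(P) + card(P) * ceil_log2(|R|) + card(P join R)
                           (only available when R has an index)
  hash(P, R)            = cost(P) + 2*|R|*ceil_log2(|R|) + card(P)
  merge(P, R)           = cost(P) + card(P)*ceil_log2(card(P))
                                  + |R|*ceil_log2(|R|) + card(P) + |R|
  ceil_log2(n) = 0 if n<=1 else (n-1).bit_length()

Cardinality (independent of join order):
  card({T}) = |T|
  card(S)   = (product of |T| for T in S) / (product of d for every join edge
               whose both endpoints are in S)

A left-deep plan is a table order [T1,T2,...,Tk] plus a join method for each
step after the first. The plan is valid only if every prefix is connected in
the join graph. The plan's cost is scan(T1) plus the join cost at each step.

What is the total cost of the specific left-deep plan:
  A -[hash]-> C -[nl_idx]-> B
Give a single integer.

step 1: scan A: cost=400, card=400
step 2: join C via hash
    card(P join C) = 400*500/(8) = 25000
    cost = 400 + 2*500*9 + 400 = 9800
step 3: join B via nl_idx
    card(P join B) = 25000*300/(25) = 300000
    cost = 9800 + 25000*9 + 300000 = 534800

534800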